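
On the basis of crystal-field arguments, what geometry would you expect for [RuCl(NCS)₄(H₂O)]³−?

octahedral

Each chloride is −1; each isothiocyanate is −1; water is neutral; balancing the −3 overall charge requires Ru(II).
Ru sits in group 8, so the d-electron count is 8 − 2 = 6.
With 6 monodentate ligands the coordination number is 6.
Six donors around a single metal centre give an octahedral coordination sphere.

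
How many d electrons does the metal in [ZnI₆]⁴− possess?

d10

Each iodide is −1; balancing the −4 overall charge requires Zn(II).
Zinc is a group-12 element; Zn(II) is therefore d¹⁰.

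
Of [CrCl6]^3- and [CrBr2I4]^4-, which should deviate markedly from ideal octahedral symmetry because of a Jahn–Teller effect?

[CrCl6]^3-: Ligand charges: each chloride is −1. With an overall charge of −3 the chromium centre must be in the +3 oxidation state. Group 6 minus oxidation state 3 gives a d³ configuration. The d³ configuration leaves the e_g set evenly filled (or empty) — no strong Jahn–Teller driving force.
[CrBr2I4]^4-: Summing ligand charges against the −4 overall charge gives an oxidation state of +2 for chromium. Chromium is a group-6 element; Cr(II) is therefore d⁴. Bromide and iodide are weak-field ligands for a first-row metal, so the complex is high-spin. The t₂g³e_g¹ (high-spin) configuration has an unevenly filled e_g set; the Jahn–Teller theorem predicts a tetragonal distortion (typically axial elongation) to lift the degeneracy.

[CrBr2I4]^4-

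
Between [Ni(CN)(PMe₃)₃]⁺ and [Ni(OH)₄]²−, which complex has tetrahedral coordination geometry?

For [Ni(CN)(PMe₃)₃]⁺: Ligand charges: each cyanide is −1; trimethylphosphine is neutral. With an overall charge of +1 the nickel centre must be in the +2 oxidation state. Nickel is a group-10 element; Ni(II) is therefore d⁸. Cyanide and trimethylphosphine are strong-field ligands (high in the spectrochemical series). A 3d d⁸ ion with strong-field ligands gains enough CFSE to favour square planar over tetrahedral. → square planar.
For [Ni(OH)₄]²−: Ligand charges: each hydroxide is −1. With an overall charge of −2 the nickel centre must be in the +2 oxidation state. Group 10 minus oxidation state 2 gives a d⁸ configuration. Hydroxide is a weak-field ligand. With weak-field ligands the CFSE gain from square planar is small, so a 3d d⁸ ion takes the sterically preferred tetrahedral geometry. → tetrahedral.

[Ni(OH)₄]²−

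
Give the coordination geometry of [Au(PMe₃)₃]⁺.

trigonal planar

Ligand charges: trimethylphosphine is neutral. With an overall charge of +1 the gold centre must be in the +1 oxidation state.
Au sits in group 11, so the d-electron count is 11 − 1 = 10.
Coordination number: 3.
Three ligands around a d¹⁰ centre minimise repulsion in a trigonal-planar arrangement.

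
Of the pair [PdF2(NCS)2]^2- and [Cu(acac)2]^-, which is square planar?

For [PdF2(NCS)2]^2-: Ligand charges: each fluoride is −1; each isothiocyanate is −1. With an overall charge of −2 the palladium centre must be in the +2 oxidation state. Palladium is a group-10 element; Pd(II) is therefore d⁸. A 4d d⁸ ion has a large crystal-field splitting; square planar leaves the high-energy d_{x²−y²} orbital empty and maximises CFSE. → square planar.
For [Cu(acac)2]^-: Summing ligand charges against the −1 overall charge gives an oxidation state of +1 for copper. Cu sits in group 11, so the d-electron count is 11 − 1 = 10. A d¹⁰ ion has no crystal-field stabilisation preference between square planar and tetrahedral, so four ligands adopt the sterically favoured tetrahedral geometry. → tetrahedral.

[PdF2(NCS)2]^2-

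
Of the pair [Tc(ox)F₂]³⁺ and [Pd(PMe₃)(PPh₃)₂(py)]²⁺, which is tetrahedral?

For [Tc(ox)F₂]³⁺: Summing ligand charges against the +3 overall charge gives an oxidation state of +7 for technetium. Group 7 minus oxidation state 7 gives a d⁰ configuration. A d⁰ ion has no crystal-field stabilisation preference between square planar and tetrahedral, so four ligands adopt the sterically favoured tetrahedral geometry. → tetrahedral.
For [Pd(PMe₃)(PPh₃)₂(py)]²⁺: Summing ligand charges against the +2 overall charge gives an oxidation state of +2 for palladium. Pd sits in group 10, so the d-electron count is 10 − 2 = 8. A 4d d⁸ ion has a large crystal-field splitting; square planar leaves the high-energy d_{x²−y²} orbital empty and maximises CFSE. → square planar.

[Tc(ox)F₂]³⁺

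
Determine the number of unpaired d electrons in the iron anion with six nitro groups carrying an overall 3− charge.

Ligand charges: each nitro (N-bound nitrite) is −1. With an overall charge of −3 the iron centre must be in the +3 oxidation state.
Group 8 minus oxidation state 3 gives a d⁵ configuration.
The spin state decides the count: Nitro (N-bound nitrite) is a strong-field ligand (high in the spectrochemical series) for a first-row metal, so the complex is low-spin.
An octahedral low-spin d⁵ ion is t₂g⁵e_g⁰, giving 1 unpaired electron.

1 unpaired electron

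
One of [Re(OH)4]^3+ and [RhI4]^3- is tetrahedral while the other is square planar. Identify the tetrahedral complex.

For [Re(OH)4]^3+: Each hydroxide is −1; balancing the +3 overall charge requires Re(VII). Re sits in group 7, so the d-electron count is 7 − 7 = 0. A d⁰ ion has no crystal-field stabilisation preference between square planar and tetrahedral, so four ligands adopt the sterically favoured tetrahedral geometry. → tetrahedral.
For [RhI4]^3-: Each iodide is −1; balancing the −3 overall charge requires Rh(I). Rhodium is a group-9 element; Rh(I) is therefore d⁸. A 4d d⁸ ion has a large crystal-field splitting; square planar leaves the high-energy d_{x²−y²} orbital empty and maximises CFSE. → square planar.

[Re(OH)4]^3+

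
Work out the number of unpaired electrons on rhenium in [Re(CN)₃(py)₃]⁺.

3 unpaired electrons

Summing ligand charges against the +1 overall charge gives an oxidation state of +4 for rhenium.
Re sits in group 7, so the d-electron count is 7 − 4 = 3.
In an octahedral field the d³ configuration is t₂g³e_g⁰ (only one arrangement possible), giving 3 unpaired electrons.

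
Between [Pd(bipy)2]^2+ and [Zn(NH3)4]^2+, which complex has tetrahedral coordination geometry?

For [Pd(bipy)2]^2+: Ligand charges: 2,2′-bipyridine is neutral. With an overall charge of +2 the palladium centre must be in the +2 oxidation state. Palladium is a group-10 element; Pd(II) is therefore d⁸. A 4d d⁸ ion has a large crystal-field splitting; square planar leaves the high-energy d_{x²−y²} orbital empty and maximises CFSE. → square planar.
For [Zn(NH3)4]^2+: Summing ligand charges against the +2 overall charge gives an oxidation state of +2 for zinc. Group 12 minus oxidation state 2 gives a d¹⁰ configuration. A d¹⁰ ion has no crystal-field stabilisation preference between square planar and tetrahedral, so four ligands adopt the sterically favoured tetrahedral geometry. → tetrahedral.

[Zn(NH3)4]^2+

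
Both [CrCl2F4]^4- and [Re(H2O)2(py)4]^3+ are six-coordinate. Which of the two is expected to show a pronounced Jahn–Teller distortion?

[CrCl2F4]^4-

[CrCl2F4]^4-: Each chloride is −1; each fluoride is −1; balancing the −4 overall charge requires Cr(II). Cr sits in group 6, so the d-electron count is 6 − 2 = 4. Chloride and fluoride are weak-field ligands for a first-row metal, so the complex is high-spin. The t₂g³e_g¹ (high-spin) configuration has an unevenly filled e_g set; the Jahn–Teller theorem predicts a tetragonal distortion (typically axial elongation) to lift the degeneracy.
[Re(H2O)2(py)4]^3+: Water is neutral; pyridine is neutral; balancing the +3 overall charge requires Re(III). Rhenium is a group-7 element; Re(III) is therefore d⁴. A 5d ion has a large Δₒ and is invariably low-spin. The d⁴ configuration leaves the e_g set evenly filled (or empty) — no strong Jahn–Teller driving force.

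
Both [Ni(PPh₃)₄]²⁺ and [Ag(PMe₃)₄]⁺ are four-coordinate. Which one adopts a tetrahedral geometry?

[Ag(PMe₃)₄]⁺

For [Ni(PPh₃)₄]²⁺: Summing ligand charges against the +2 overall charge gives an oxidation state of +2 for nickel. Group 10 minus oxidation state 2 gives a d⁸ configuration. Triphenylphosphine is a strong-field ligand (high in the spectrochemical series). A 3d d⁸ ion with strong-field ligands gains enough CFSE to favour square planar over tetrahedral. → square planar.
For [Ag(PMe₃)₄]⁺: Summing ligand charges against the +1 overall charge gives an oxidation state of +1 for silver. Group 11 minus oxidation state 1 gives a d¹⁰ configuration. A d¹⁰ ion has no crystal-field stabilisation preference between square planar and tetrahedral, so four ligands adopt the sterically favoured tetrahedral geometry. → tetrahedral.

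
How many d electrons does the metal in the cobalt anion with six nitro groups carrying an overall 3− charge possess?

Summing ligand charges against the −3 overall charge gives an oxidation state of +3 for cobalt.
Group 9 minus oxidation state 3 gives a d⁶ configuration.

d6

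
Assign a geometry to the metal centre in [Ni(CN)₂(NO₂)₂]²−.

square planar

Each cyanide is −1; each nitro (N-bound nitrite) is −1; balancing the −2 overall charge requires Ni(II).
Group 10 minus oxidation state 2 gives a d⁸ configuration.
With 4 monodentate ligands the coordination number is 4.
Cyanide and nitro (N-bound nitrite) are strong-field ligands (high in the spectrochemical series).
A 3d d⁸ ion with strong-field ligands gains enough CFSE to favour square planar over tetrahedral.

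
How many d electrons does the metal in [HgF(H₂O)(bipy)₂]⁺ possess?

Ligand charges: each fluoride is −1; water is neutral; 2,2′-bipyridine is neutral. With an overall charge of +1 the mercury centre must be in the +2 oxidation state.
Mercury is a group-12 element; Hg(II) is therefore d¹⁰.

d10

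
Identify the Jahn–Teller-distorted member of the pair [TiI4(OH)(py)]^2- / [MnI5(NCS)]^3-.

[TiI4(OH)(py)]^2-: Summing ligand charges against the −2 overall charge gives an oxidation state of +3 for titanium. Ti sits in group 4, so the d-electron count is 4 − 3 = 1. The d¹ configuration leaves the e_g set evenly filled (or empty) — no strong Jahn–Teller driving force.
[MnI5(NCS)]^3-: Each iodide is −1; each isothiocyanate is −1; balancing the −3 overall charge requires Mn(III). Group 7 minus oxidation state 3 gives a d⁴ configuration. Iodide and isothiocyanate are weak-field ligands for a first-row metal, so the complex is high-spin. The t₂g³e_g¹ (high-spin) configuration has an unevenly filled e_g set; the Jahn–Teller theorem predicts a tetragonal distortion (typically axial elongation) to lift the degeneracy.

[MnI5(NCS)]^3-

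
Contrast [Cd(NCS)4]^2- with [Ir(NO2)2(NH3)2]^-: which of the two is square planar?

For [Cd(NCS)4]^2-: Summing ligand charges against the −2 overall charge gives an oxidation state of +2 for cadmium. Cd sits in group 12, so the d-electron count is 12 − 2 = 10. A d¹⁰ ion has no crystal-field stabilisation preference between square planar and tetrahedral, so four ligands adopt the sterically favoured tetrahedral geometry. → tetrahedral.
For [Ir(NO2)2(NH3)2]^-: Each nitro (N-bound nitrite) is −1; ammonia is neutral; balancing the −1 overall charge requires Ir(I). Group 9 minus oxidation state 1 gives a d⁸ configuration. A 5d d⁸ ion has a large crystal-field splitting; square planar leaves the high-energy d_{x²−y²} orbital empty and maximises CFSE. → square planar.

[Ir(NO2)2(NH3)2]^-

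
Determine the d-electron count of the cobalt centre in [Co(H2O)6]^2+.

Summing ligand charges against the +2 overall charge gives an oxidation state of +2 for cobalt.
Group 9 minus oxidation state 2 gives a d⁷ configuration.

d7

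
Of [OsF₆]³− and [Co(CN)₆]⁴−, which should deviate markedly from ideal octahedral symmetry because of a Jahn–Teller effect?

[OsF₆]³−: Each fluoride is −1; balancing the −3 overall charge requires Os(III). Group 8 minus oxidation state 3 gives a d⁵ configuration. A 5d ion has a large Δₒ and is invariably low-spin. The d⁵ configuration leaves the e_g set evenly filled (or empty) — no strong Jahn–Teller driving force.
[Co(CN)₆]⁴−: Summing ligand charges against the −4 overall charge gives an oxidation state of +2 for cobalt. Co sits in group 9, so the d-electron count is 9 − 2 = 7. Cyanide is a strong-field ligand (high in the spectrochemical series) for a first-row metal, so the complex is low-spin. The t₂g⁶e_g¹ (low-spin) configuration has an unevenly filled e_g set; the Jahn–Teller theorem predicts a tetragonal distortion (typically axial elongation) to lift the degeneracy.

[Co(CN)₆]⁴−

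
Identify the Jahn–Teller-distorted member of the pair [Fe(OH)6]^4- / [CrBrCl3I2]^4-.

[Fe(OH)6]^4-: Each hydroxide is −1; balancing the −4 overall charge requires Fe(II). Fe sits in group 8, so the d-electron count is 8 − 2 = 6. Hydroxide is a weak-field ligand for a first-row metal, so the complex is high-spin. The d⁶ configuration leaves the e_g set evenly filled (or empty) — no strong Jahn–Teller driving force.
[CrBrCl3I2]^4-: Ligand charges: each bromide is −1; each chloride is −1; each iodide is −1. With an overall charge of −4 the chromium centre must be in the +2 oxidation state. Group 6 minus oxidation state 2 gives a d⁴ configuration. Bromide, chloride, and iodide are weak-field ligands for a first-row metal, so the complex is high-spin. The t₂g³e_g¹ (high-spin) configuration has an unevenly filled e_g set; the Jahn–Teller theorem predicts a tetragonal distortion (typically axial elongation) to lift the degeneracy.

[CrBrCl3I2]^4-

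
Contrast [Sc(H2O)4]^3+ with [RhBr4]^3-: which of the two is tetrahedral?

For [Sc(H2O)4]^3+: Ligand charges: water is neutral. With an overall charge of +3 the scandium centre must be in the +3 oxidation state. Group 3 minus oxidation state 3 gives a d⁰ configuration. A d⁰ ion has no crystal-field stabilisation preference between square planar and tetrahedral, so four ligands adopt the sterically favoured tetrahedral geometry. → tetrahedral.
For [RhBr4]^3-: Summing ligand charges against the −3 overall charge gives an oxidation state of +1 for rhodium. Group 9 minus oxidation state 1 gives a d⁸ configuration. A 4d d⁸ ion has a large crystal-field splitting; square planar leaves the high-energy d_{x²−y²} orbital empty and maximises CFSE. → square planar.

[Sc(H2O)4]^3+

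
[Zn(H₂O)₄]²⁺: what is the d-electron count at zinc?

d10

Water is neutral; balancing the +2 overall charge requires Zn(II).
Group 12 minus oxidation state 2 gives a d¹⁰ configuration.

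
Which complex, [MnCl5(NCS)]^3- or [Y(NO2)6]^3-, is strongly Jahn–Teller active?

[MnCl5(NCS)]^3-: Ligand charges: each chloride is −1; each isothiocyanate is −1. With an overall charge of −3 the manganese centre must be in the +3 oxidation state. Mn sits in group 7, so the d-electron count is 7 − 3 = 4. Chloride and isothiocyanate are weak-field ligands for a first-row metal, so the complex is high-spin. The t₂g³e_g¹ (high-spin) configuration has an unevenly filled e_g set; the Jahn–Teller theorem predicts a tetragonal distortion (typically axial elongation) to lift the degeneracy.
[Y(NO2)6]^3-: Ligand charges: each nitro (N-bound nitrite) is −1. With an overall charge of −3 the yttrium centre must be in the +3 oxidation state. Yttrium is a group-3 element; Y(III) is therefore d⁰. The d⁰ configuration leaves the e_g set evenly filled (or empty) — no strong Jahn–Teller driving force.

[MnCl5(NCS)]^3-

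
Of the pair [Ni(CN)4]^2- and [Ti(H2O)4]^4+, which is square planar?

[Ni(CN)4]^2-

For [Ni(CN)4]^2-: Ligand charges: each cyanide is −1. With an overall charge of −2 the nickel centre must be in the +2 oxidation state. Ni sits in group 10, so the d-electron count is 10 − 2 = 8. Cyanide is a strong-field ligand (high in the spectrochemical series). A 3d d⁸ ion with strong-field ligands gains enough CFSE to favour square planar over tetrahedral. → square planar.
For [Ti(H2O)4]^4+: Ligand charges: water is neutral. With an overall charge of +4 the titanium centre must be in the +4 oxidation state. Group 4 minus oxidation state 4 gives a d⁰ configuration. A d⁰ ion has no crystal-field stabilisation preference between square planar and tetrahedral, so four ligands adopt the sterically favoured tetrahedral geometry. → tetrahedral.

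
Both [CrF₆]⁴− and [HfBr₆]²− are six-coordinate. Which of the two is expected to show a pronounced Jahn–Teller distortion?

[CrF₆]⁴−: Each fluoride is −1; balancing the −4 overall charge requires Cr(II). Group 6 minus oxidation state 2 gives a d⁴ configuration. Fluoride is a weak-field ligand for a first-row metal, so the complex is high-spin. The t₂g³e_g¹ (high-spin) configuration has an unevenly filled e_g set; the Jahn–Teller theorem predicts a tetragonal distortion (typically axial elongation) to lift the degeneracy.
[HfBr₆]²−: Each bromide is −1; balancing the −2 overall charge requires Hf(IV). Hafnium is a group-4 element; Hf(IV) is therefore d⁰. The d⁰ configuration leaves the e_g set evenly filled (or empty) — no strong Jahn–Teller driving force.

[CrF₆]⁴−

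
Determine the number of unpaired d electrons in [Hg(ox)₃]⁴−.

Ligand charges: each oxalate is −2. With an overall charge of −4 the mercury centre must be in the +2 oxidation state.
Mercury is a group-12 element; Hg(II) is therefore d¹⁰.
Counting donor atoms: 3×oxalate (bidentate) → 6 donors. Coordination number = 6.
In an octahedral field the d¹⁰ configuration is t₂g⁶e_g⁴, giving 0 unpaired electrons.

0 unpaired electrons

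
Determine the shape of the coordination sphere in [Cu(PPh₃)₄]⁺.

Ligand charges: triphenylphosphine is neutral. With an overall charge of +1 the copper centre must be in the +1 oxidation state.
Group 11 minus oxidation state 1 gives a d¹⁰ configuration.
Coordination number: 4.
A d¹⁰ ion has no crystal-field stabilisation preference between square planar and tetrahedral, so four ligands adopt the sterically favoured tetrahedral geometry.

tetrahedral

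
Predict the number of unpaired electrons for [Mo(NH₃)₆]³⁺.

Ammonia is neutral; balancing the +3 overall charge requires Mo(III).
Molybdenum is a group-6 element; Mo(III) is therefore d³.
In an octahedral field the d³ configuration is t₂g³e_g⁰ (only one arrangement possible), giving 3 unpaired electrons.

3 unpaired electrons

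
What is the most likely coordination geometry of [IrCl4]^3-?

Each chloride is −1; balancing the −3 overall charge requires Ir(I).
Group 9 minus oxidation state 1 gives a d⁸ configuration.
Coordination number: 4.
A 5d d⁸ ion has a large crystal-field splitting; square planar leaves the high-energy d_{x²−y²} orbital empty and maximises CFSE.

square planar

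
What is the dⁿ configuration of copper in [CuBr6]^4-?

d⁹

Summing ligand charges against the −4 overall charge gives an oxidation state of +2 for copper.
Cu sits in group 11, so the d-electron count is 11 − 2 = 9.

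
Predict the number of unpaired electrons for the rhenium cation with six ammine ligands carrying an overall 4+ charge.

3 unpaired electrons

Ammonia is neutral; balancing the +4 overall charge requires Re(IV).
Re sits in group 7, so the d-electron count is 7 − 4 = 3.
In an octahedral field the d³ configuration is t₂g³e_g⁰ (only one arrangement possible), giving 3 unpaired electrons.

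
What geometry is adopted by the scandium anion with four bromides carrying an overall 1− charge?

tetrahedral

Ligand charges: each bromide is −1. With an overall charge of −1 the scandium centre must be in the +3 oxidation state.
Scandium is a group-3 element; Sc(III) is therefore d⁰.
Coordination number: 4.
A d⁰ ion has no crystal-field stabilisation preference between square planar and tetrahedral, so four ligands adopt the sterically favoured tetrahedral geometry.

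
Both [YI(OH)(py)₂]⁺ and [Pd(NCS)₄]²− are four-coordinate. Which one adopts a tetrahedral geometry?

[YI(OH)(py)₂]⁺

For [YI(OH)(py)₂]⁺: Summing ligand charges against the +1 overall charge gives an oxidation state of +3 for yttrium. Y sits in group 3, so the d-electron count is 3 − 3 = 0. A d⁰ ion has no crystal-field stabilisation preference between square planar and tetrahedral, so four ligands adopt the sterically favoured tetrahedral geometry. → tetrahedral.
For [Pd(NCS)₄]²−: Summing ligand charges against the −2 overall charge gives an oxidation state of +2 for palladium. Group 10 minus oxidation state 2 gives a d⁸ configuration. A 4d d⁸ ion has a large crystal-field splitting; square planar leaves the high-energy d_{x²−y²} orbital empty and maximises CFSE. → square planar.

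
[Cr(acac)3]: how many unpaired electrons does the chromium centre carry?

3

Ligand charges: each acetylacetonate is −1. With an overall charge of 0 the chromium centre must be in the +3 oxidation state.
Group 6 minus oxidation state 3 gives a d³ configuration.
Counting donor atoms: 3×acetylacetonate (bidentate) → 6 donors. Coordination number = 6.
In an octahedral field the d³ configuration is t₂g³e_g⁰ (only one arrangement possible), giving 3 unpaired electrons.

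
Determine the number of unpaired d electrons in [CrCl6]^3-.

3

Summing ligand charges against the −3 overall charge gives an oxidation state of +3 for chromium.
Chromium is a group-6 element; Cr(III) is therefore d³.
In an octahedral field the d³ configuration is t₂g³e_g⁰ (only one arrangement possible), giving 3 unpaired electrons.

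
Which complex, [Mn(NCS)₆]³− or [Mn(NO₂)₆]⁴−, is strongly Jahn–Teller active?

[Mn(NCS)₆]³−: Ligand charges: each isothiocyanate is −1. With an overall charge of −3 the manganese centre must be in the +3 oxidation state. Mn sits in group 7, so the d-electron count is 7 − 3 = 4. Isothiocyanate is a weak-field ligand for a first-row metal, so the complex is high-spin. The t₂g³e_g¹ (high-spin) configuration has an unevenly filled e_g set; the Jahn–Teller theorem predicts a tetragonal distortion (typically axial elongation) to lift the degeneracy.
[Mn(NO₂)₆]⁴−: Each nitro (N-bound nitrite) is −1; balancing the −4 overall charge requires Mn(II). Mn sits in group 7, so the d-electron count is 7 − 2 = 5. Nitro (N-bound nitrite) is a strong-field ligand (high in the spectrochemical series) for a first-row metal, so the complex is low-spin. The d⁵ configuration leaves the e_g set evenly filled (or empty) — no strong Jahn–Teller driving force.

[Mn(NCS)₆]³−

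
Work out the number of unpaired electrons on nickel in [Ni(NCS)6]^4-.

Ligand charges: each isothiocyanate is −1. With an overall charge of −4 the nickel centre must be in the +2 oxidation state.
Nickel is a group-10 element; Ni(II) is therefore d⁸.
In an octahedral field the d⁸ configuration is t₂g⁶e_g² (only one arrangement possible), giving 2 unpaired electrons.

2 unpaired electrons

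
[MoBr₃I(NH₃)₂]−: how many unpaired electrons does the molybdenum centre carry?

3

Summing ligand charges against the −1 overall charge gives an oxidation state of +3 for molybdenum.
Group 6 minus oxidation state 3 gives a d³ configuration.
In an octahedral field the d³ configuration is t₂g³e_g⁰ (only one arrangement possible), giving 3 unpaired electrons.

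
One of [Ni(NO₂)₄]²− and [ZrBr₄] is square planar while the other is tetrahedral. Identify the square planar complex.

[Ni(NO₂)₄]²−

For [Ni(NO₂)₄]²−: Ligand charges: each nitro (N-bound nitrite) is −1. With an overall charge of −2 the nickel centre must be in the +2 oxidation state. Ni sits in group 10, so the d-electron count is 10 − 2 = 8. Nitro (N-bound nitrite) is a strong-field ligand (high in the spectrochemical series). A 3d d⁸ ion with strong-field ligands gains enough CFSE to favour square planar over tetrahedral. → square planar.
For [ZrBr₄]: Ligand charges: each bromide is −1. With an overall charge of 0 the zirconium centre must be in the +4 oxidation state. Group 4 minus oxidation state 4 gives a d⁰ configuration. A d⁰ ion has no crystal-field stabilisation preference between square planar and tetrahedral, so four ligands adopt the sterically favoured tetrahedral geometry. → tetrahedral.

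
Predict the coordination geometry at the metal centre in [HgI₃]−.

trigonal planar

Summing ligand charges against the −1 overall charge gives an oxidation state of +2 for mercury.
Group 12 minus oxidation state 2 gives a d¹⁰ configuration.
With 3 monodentate ligands the coordination number is 3.
Three ligands around a d¹⁰ centre minimise repulsion in a trigonal-planar arrangement.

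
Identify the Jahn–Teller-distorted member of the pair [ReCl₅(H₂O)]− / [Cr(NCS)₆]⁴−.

[Cr(NCS)₆]⁴−

[ReCl₅(H₂O)]−: Each chloride is −1; water is neutral; balancing the −1 overall charge requires Re(IV). Rhenium is a group-7 element; Re(IV) is therefore d³. The d³ configuration leaves the e_g set evenly filled (or empty) — no strong Jahn–Teller driving force.
[Cr(NCS)₆]⁴−: Ligand charges: each isothiocyanate is −1. With an overall charge of −4 the chromium centre must be in the +2 oxidation state. Chromium is a group-6 element; Cr(II) is therefore d⁴. Isothiocyanate is a weak-field ligand for a first-row metal, so the complex is high-spin. The t₂g³e_g¹ (high-spin) configuration has an unevenly filled e_g set; the Jahn–Teller theorem predicts a tetragonal distortion (typically axial elongation) to lift the degeneracy.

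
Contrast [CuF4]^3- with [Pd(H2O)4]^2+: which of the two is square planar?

For [CuF4]^3-: Summing ligand charges against the −3 overall charge gives an oxidation state of +1 for copper. Group 11 minus oxidation state 1 gives a d¹⁰ configuration. A d¹⁰ ion has no crystal-field stabilisation preference between square planar and tetrahedral, so four ligands adopt the sterically favoured tetrahedral geometry. → tetrahedral.
For [Pd(H2O)4]^2+: Water is neutral; balancing the +2 overall charge requires Pd(II). Palladium is a group-10 element; Pd(II) is therefore d⁸. A 4d d⁸ ion has a large crystal-field splitting; square planar leaves the high-energy d_{x²−y²} orbital empty and maximises CFSE. → square planar.

[Pd(H2O)4]^2+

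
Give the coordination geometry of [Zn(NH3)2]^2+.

Ligand charges: ammonia is neutral. With an overall charge of +2 the zinc centre must be in the +2 oxidation state.
Zinc is a group-12 element; Zn(II) is therefore d¹⁰.
With 2 monodentate ligands the coordination number is 2.
A d¹⁰ ion with only two ligands adopts a linear arrangement (sp hybridisation; no CFSE preference).

linear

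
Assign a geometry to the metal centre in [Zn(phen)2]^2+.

tetrahedral

Summing ligand charges against the +2 overall charge gives an oxidation state of +2 for zinc.
Zn sits in group 12, so the d-electron count is 12 − 2 = 10.
Counting donor atoms: 2×1,10-phenanthroline (bidentate) → 4 donors. Coordination number = 4.
A d¹⁰ ion has no crystal-field stabilisation preference between square planar and tetrahedral, so four ligands adopt the sterically favoured tetrahedral geometry.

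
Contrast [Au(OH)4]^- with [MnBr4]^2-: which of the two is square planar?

For [Au(OH)4]^-: Each hydroxide is −1; balancing the −1 overall charge requires Au(III). Au sits in group 11, so the d-electron count is 11 − 3 = 8. A 5d d⁸ ion has a large crystal-field splitting; square planar leaves the high-energy d_{x²−y²} orbital empty and maximises CFSE. → square planar.
For [MnBr4]^2-: Each bromide is −1; balancing the −2 overall charge requires Mn(II). Group 7 minus oxidation state 2 gives a d⁵ configuration. A high-spin d⁵ ion has zero CFSE in either geometry, so four ligands adopt the sterically favoured tetrahedral geometry. → tetrahedral.

[Au(OH)4]^-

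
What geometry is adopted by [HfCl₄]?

tetrahedral

Ligand charges: each chloride is −1. With an overall charge of 0 the hafnium centre must be in the +4 oxidation state.
Hafnium is a group-4 element; Hf(IV) is therefore d⁰.
Coordination number: 4.
A d⁰ ion has no crystal-field stabilisation preference between square planar and tetrahedral, so four ligands adopt the sterically favoured tetrahedral geometry.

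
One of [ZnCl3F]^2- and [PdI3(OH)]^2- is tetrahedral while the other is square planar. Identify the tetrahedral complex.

For [ZnCl3F]^2-: Each chloride is −1; each fluoride is −1; balancing the −2 overall charge requires Zn(II). Group 12 minus oxidation state 2 gives a d¹⁰ configuration. A d¹⁰ ion has no crystal-field stabilisation preference between square planar and tetrahedral, so four ligands adopt the sterically favoured tetrahedral geometry. → tetrahedral.
For [PdI3(OH)]^2-: Summing ligand charges against the −2 overall charge gives an oxidation state of +2 for palladium. Group 10 minus oxidation state 2 gives a d⁸ configuration. A 4d d⁸ ion has a large crystal-field splitting; square planar leaves the high-energy d_{x²−y²} orbital empty and maximises CFSE. → square planar.

[ZnCl3F]^2-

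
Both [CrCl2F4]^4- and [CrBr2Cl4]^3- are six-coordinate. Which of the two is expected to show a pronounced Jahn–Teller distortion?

[CrCl2F4]^4-

[CrCl2F4]^4-: Summing ligand charges against the −4 overall charge gives an oxidation state of +2 for chromium. Chromium is a group-6 element; Cr(II) is therefore d⁴. Chloride and fluoride are weak-field ligands for a first-row metal, so the complex is high-spin. The t₂g³e_g¹ (high-spin) configuration has an unevenly filled e_g set; the Jahn–Teller theorem predicts a tetragonal distortion (typically axial elongation) to lift the degeneracy.
[CrBr2Cl4]^3-: Each bromide is −1; each chloride is −1; balancing the −3 overall charge requires Cr(III). Group 6 minus oxidation state 3 gives a d³ configuration. The d³ configuration leaves the e_g set evenly filled (or empty) — no strong Jahn–Teller driving force.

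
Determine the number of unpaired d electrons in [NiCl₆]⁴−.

Each chloride is −1; balancing the −4 overall charge requires Ni(II).
Ni sits in group 10, so the d-electron count is 10 − 2 = 8.
In an octahedral field the d⁸ configuration is t₂g⁶e_g² (only one arrangement possible), giving 2 unpaired electrons.

2 unpaired electrons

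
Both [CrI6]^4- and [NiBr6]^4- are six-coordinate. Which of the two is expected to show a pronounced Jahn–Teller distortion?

[CrI6]^4-

[CrI6]^4-: Each iodide is −1; balancing the −4 overall charge requires Cr(II). Cr sits in group 6, so the d-electron count is 6 − 2 = 4. Iodide is a weak-field ligand for a first-row metal, so the complex is high-spin. The t₂g³e_g¹ (high-spin) configuration has an unevenly filled e_g set; the Jahn–Teller theorem predicts a tetragonal distortion (typically axial elongation) to lift the degeneracy.
[NiBr6]^4-: Ligand charges: each bromide is −1. With an overall charge of −4 the nickel centre must be in the +2 oxidation state. Ni sits in group 10, so the d-electron count is 10 − 2 = 8. The d⁸ configuration leaves the e_g set evenly filled (or empty) — no strong Jahn–Teller driving force.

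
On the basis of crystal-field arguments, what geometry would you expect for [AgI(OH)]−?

Summing ligand charges against the −1 overall charge gives an oxidation state of +1 for silver.
Group 11 minus oxidation state 1 gives a d¹⁰ configuration.
With 2 monodentate ligands the coordination number is 2.
A d¹⁰ ion with only two ligands adopts a linear arrangement (sp hybridisation; no CFSE preference).

linear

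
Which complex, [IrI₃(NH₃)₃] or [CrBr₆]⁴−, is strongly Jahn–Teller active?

[CrBr₆]⁴−

[IrI₃(NH₃)₃]: Each iodide is −1; ammonia is neutral; balancing the 0 overall charge requires Ir(III). Ir sits in group 9, so the d-electron count is 9 − 3 = 6. A 5d ion has a large Δₒ and is invariably low-spin. The d⁶ configuration leaves the e_g set evenly filled (or empty) — no strong Jahn–Teller driving force.
[CrBr₆]⁴−: Ligand charges: each bromide is −1. With an overall charge of −4 the chromium centre must be in the +2 oxidation state. Chromium is a group-6 element; Cr(II) is therefore d⁴. Bromide is a weak-field ligand for a first-row metal, so the complex is high-spin. The t₂g³e_g¹ (high-spin) configuration has an unevenly filled e_g set; the Jahn–Teller theorem predicts a tetragonal distortion (typically axial elongation) to lift the degeneracy.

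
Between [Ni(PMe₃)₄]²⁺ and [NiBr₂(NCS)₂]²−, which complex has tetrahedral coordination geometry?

For [Ni(PMe₃)₄]²⁺: Ligand charges: trimethylphosphine is neutral. With an overall charge of +2 the nickel centre must be in the +2 oxidation state. Group 10 minus oxidation state 2 gives a d⁸ configuration. Trimethylphosphine is a strong-field ligand (high in the spectrochemical series). A 3d d⁸ ion with strong-field ligands gains enough CFSE to favour square planar over tetrahedral. → square planar.
For [NiBr₂(NCS)₂]²−: Summing ligand charges against the −2 overall charge gives an oxidation state of +2 for nickel. Group 10 minus oxidation state 2 gives a d⁸ configuration. Bromide and isothiocyanate are weak-field ligands. With weak-field ligands the CFSE gain from square planar is small, so a 3d d⁸ ion takes the sterically preferred tetrahedral geometry. → tetrahedral.

[NiBr₂(NCS)₂]²−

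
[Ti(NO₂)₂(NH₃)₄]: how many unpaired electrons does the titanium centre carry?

2 unpaired electrons

Each nitro (N-bound nitrite) is −1; ammonia is neutral; balancing the 0 overall charge requires Ti(II).
Titanium is a group-4 element; Ti(II) is therefore d².
In an octahedral field the d² configuration is t₂g²e_g⁰ (only one arrangement possible), giving 2 unpaired electrons.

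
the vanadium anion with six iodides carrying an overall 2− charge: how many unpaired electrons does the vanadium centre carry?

Each iodide is −1; balancing the −2 overall charge requires V(IV).
Group 5 minus oxidation state 4 gives a d¹ configuration.
In an octahedral field the d¹ configuration is t₂g¹e_g⁰ (only one arrangement possible), giving 1 unpaired electron.

1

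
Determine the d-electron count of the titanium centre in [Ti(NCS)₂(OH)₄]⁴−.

Each isothiocyanate is −1; each hydroxide is −1; balancing the −4 overall charge requires Ti(II).
Titanium is a group-4 element; Ti(II) is therefore d².

d2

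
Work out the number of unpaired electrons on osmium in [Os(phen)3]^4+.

Summing ligand charges against the +4 overall charge gives an oxidation state of +4 for osmium.
Osmium is a group-8 element; Os(IV) is therefore d⁴.
Counting donor atoms: 3×1,10-phenanthroline (bidentate) → 6 donors. Coordination number = 6.
The spin state decides the count: a 5d ion has a large Δₒ and is invariably low-spin.
An octahedral low-spin d⁴ ion is t₂g⁴e_g⁰, giving 2 unpaired electrons.

2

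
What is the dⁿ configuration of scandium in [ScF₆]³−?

d⁰

Summing ligand charges against the −3 overall charge gives an oxidation state of +3 for scandium.
Group 3 minus oxidation state 3 gives a d⁰ configuration.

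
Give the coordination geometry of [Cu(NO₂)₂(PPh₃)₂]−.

tetrahedral

Ligand charges: each nitro (N-bound nitrite) is −1; triphenylphosphine is neutral. With an overall charge of −1 the copper centre must be in the +1 oxidation state.
Cu sits in group 11, so the d-electron count is 11 − 1 = 10.
With 4 monodentate ligands the coordination number is 4.
A d¹⁰ ion has no crystal-field stabilisation preference between square planar and tetrahedral, so four ligands adopt the sterically favoured tetrahedral geometry.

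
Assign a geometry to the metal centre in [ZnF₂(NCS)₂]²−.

Ligand charges: each fluoride is −1; each isothiocyanate is −1. With an overall charge of −2 the zinc centre must be in the +2 oxidation state.
Zinc is a group-12 element; Zn(II) is therefore d¹⁰.
Coordination number: 4.
A d¹⁰ ion has no crystal-field stabilisation preference between square planar and tetrahedral, so four ligands adopt the sterically favoured tetrahedral geometry.

tetrahedral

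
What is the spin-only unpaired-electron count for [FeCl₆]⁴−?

Each chloride is −1; balancing the −4 overall charge requires Fe(II).
Group 8 minus oxidation state 2 gives a d⁶ configuration.
The spin state decides the count: Chloride is a weak-field ligand for a first-row metal, so the complex is high-spin.
An octahedral high-spin d⁶ ion is t₂g⁴e_g², giving 4 unpaired electrons.

4 unpaired electrons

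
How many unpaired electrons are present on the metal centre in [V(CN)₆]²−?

1 unpaired electron

Ligand charges: each cyanide is −1. With an overall charge of −2 the vanadium centre must be in the +4 oxidation state.
Group 5 minus oxidation state 4 gives a d¹ configuration.
In an octahedral field the d¹ configuration is t₂g¹e_g⁰ (only one arrangement possible), giving 1 unpaired electron.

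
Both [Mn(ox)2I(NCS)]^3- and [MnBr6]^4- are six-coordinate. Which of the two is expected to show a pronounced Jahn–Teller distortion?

[Mn(ox)2I(NCS)]^3-

[Mn(ox)2I(NCS)]^3-: Ligand charges: each oxalate is −2; each iodide is −1; each isothiocyanate is −1. With an overall charge of −3 the manganese centre must be in the +3 oxidation state. Group 7 minus oxidation state 3 gives a d⁴ configuration. Iodide, isothiocyanate, and oxalate are weak-field ligands for a first-row metal, so the complex is high-spin. The t₂g³e_g¹ (high-spin) configuration has an unevenly filled e_g set; the Jahn–Teller theorem predicts a tetragonal distortion (typically axial elongation) to lift the degeneracy.
[MnBr6]^4-: Each bromide is −1; balancing the −4 overall charge requires Mn(II). Group 7 minus oxidation state 2 gives a d⁵ configuration. Bromide is a weak-field ligand for a first-row metal, so the complex is high-spin. The d⁵ configuration leaves the e_g set evenly filled (or empty) — no strong Jahn–Teller driving force.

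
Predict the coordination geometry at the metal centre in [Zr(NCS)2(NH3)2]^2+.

tetrahedral

Summing ligand charges against the +2 overall charge gives an oxidation state of +4 for zirconium.
Zr sits in group 4, so the d-electron count is 4 − 4 = 0.
Coordination number: 4.
A d⁰ ion has no crystal-field stabilisation preference between square planar and tetrahedral, so four ligands adopt the sterically favoured tetrahedral geometry.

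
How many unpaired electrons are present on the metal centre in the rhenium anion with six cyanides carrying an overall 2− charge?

Ligand charges: each cyanide is −1. With an overall charge of −2 the rhenium centre must be in the +4 oxidation state.
Rhenium is a group-7 element; Re(IV) is therefore d³.
In an octahedral field the d³ configuration is t₂g³e_g⁰ (only one arrangement possible), giving 3 unpaired electrons.

3 unpaired electrons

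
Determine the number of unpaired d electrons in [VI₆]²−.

Summing ligand charges against the −2 overall charge gives an oxidation state of +4 for vanadium.
Vanadium is a group-5 element; V(IV) is therefore d¹.
In an octahedral field the d¹ configuration is t₂g¹e_g⁰ (only one arrangement possible), giving 1 unpaired electron.

1 unpaired electron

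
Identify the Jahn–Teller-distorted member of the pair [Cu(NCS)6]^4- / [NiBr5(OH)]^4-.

[Cu(NCS)6]^4-

[Cu(NCS)6]^4-: Ligand charges: each isothiocyanate is −1. With an overall charge of −4 the copper centre must be in the +2 oxidation state. Group 11 minus oxidation state 2 gives a d⁹ configuration. The t₂g⁶e_g³ configuration has an unevenly filled e_g set; the Jahn–Teller theorem predicts a tetragonal distortion (typically axial elongation) to lift the degeneracy.
[NiBr5(OH)]^4-: Each bromide is −1; each hydroxide is −1; balancing the −4 overall charge requires Ni(II). Ni sits in group 10, so the d-electron count is 10 − 2 = 8. The d⁸ configuration leaves the e_g set evenly filled (or empty) — no strong Jahn–Teller driving force.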